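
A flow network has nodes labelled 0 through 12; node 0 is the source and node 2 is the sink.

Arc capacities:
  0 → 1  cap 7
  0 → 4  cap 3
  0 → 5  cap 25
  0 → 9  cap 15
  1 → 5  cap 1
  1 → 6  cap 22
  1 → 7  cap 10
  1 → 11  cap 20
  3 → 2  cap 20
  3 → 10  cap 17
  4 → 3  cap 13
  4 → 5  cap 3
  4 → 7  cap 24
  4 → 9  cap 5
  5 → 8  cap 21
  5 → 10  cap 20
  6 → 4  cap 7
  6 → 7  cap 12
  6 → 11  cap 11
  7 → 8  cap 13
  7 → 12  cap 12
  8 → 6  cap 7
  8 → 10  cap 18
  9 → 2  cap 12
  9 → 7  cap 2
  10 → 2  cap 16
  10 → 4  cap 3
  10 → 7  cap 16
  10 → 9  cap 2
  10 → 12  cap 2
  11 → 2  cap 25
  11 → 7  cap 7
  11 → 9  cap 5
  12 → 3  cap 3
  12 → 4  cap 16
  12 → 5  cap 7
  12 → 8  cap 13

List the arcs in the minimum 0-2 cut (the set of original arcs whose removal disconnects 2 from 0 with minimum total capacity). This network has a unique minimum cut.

Min-cut arcs: {(0,1), (0,4), (0,5), (9,2), (9,7)} (total capacity 49)

augment #1: 0→9→2 push 12
augment #2: 0→1→11→2 push 7
augment #3: 0→4→3→2 push 3
augment #4: 0→5→10→2 push 16
augment #5: 0→5→8→6→11→2 push 7
augment #6: 0→5→10→4→3→2 push 2
augment #7: 0→9→7→12→3→2 push 2
max flow = 49; residual-reachable set from 0 gives S-side
cut edges (S→T): {(0,1), (0,4), (0,5), (9,2), (9,7)} total cap 49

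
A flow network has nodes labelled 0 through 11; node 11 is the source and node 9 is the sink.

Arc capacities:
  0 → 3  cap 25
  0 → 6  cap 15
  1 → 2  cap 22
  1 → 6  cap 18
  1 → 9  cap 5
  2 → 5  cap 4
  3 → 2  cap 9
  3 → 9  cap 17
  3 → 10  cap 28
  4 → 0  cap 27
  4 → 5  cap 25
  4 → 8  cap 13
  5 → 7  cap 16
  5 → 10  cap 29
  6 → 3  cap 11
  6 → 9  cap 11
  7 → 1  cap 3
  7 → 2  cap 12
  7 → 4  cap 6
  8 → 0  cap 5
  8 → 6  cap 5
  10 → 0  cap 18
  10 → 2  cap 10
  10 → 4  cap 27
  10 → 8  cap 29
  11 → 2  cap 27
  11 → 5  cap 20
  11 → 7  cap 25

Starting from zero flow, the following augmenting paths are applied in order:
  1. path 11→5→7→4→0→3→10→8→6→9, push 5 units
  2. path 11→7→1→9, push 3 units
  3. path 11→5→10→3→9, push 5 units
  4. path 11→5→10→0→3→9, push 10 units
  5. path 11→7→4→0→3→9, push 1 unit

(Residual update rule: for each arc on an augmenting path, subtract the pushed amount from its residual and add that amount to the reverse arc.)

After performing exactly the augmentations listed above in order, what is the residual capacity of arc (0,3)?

after path 1 (11→5→7→4→0→3→10→8→6→9, push 5): res(0,3)=20
after path 2 (11→7→1→9, push 3): res(0,3)=20
after path 3 (11→5→10→3→9, push 5): res(0,3)=20
after path 4 (11→5→10→0→3→9, push 10): res(0,3)=10
after path 5 (11→7→4→0→3→9, push 1): res(0,3)=9

Residual capacity of (0,3): 9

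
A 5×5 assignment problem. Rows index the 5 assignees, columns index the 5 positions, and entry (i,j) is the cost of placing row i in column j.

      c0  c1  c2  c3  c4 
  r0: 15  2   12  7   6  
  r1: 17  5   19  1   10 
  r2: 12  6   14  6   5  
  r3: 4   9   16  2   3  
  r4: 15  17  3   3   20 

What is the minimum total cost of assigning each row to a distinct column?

Minimum assignment cost: 15

optimal assignment: row0→col1 (cost 2), row1→col3 (cost 1), row2→col4 (cost 5), row3→col0 (cost 4), row4→col2 (cost 3)
total = 2 + 1 + 5 + 4 + 3 = 15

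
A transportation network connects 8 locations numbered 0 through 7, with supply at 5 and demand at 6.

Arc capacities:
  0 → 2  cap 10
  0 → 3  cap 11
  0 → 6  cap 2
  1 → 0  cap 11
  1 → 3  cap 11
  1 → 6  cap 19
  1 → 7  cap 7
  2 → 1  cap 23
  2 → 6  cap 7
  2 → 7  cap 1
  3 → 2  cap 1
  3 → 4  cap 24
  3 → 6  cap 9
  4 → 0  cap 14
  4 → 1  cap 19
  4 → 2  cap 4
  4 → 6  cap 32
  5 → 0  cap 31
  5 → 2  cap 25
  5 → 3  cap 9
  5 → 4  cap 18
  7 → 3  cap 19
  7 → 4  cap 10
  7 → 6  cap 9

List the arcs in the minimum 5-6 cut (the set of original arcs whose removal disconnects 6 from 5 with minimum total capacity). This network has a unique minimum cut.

augment #1: 5→0→6 push 2
augment #2: 5→2→6 push 7
augment #3: 5→3→6 push 9
augment #4: 5→4→6 push 18
augment #5: 5→2→1→6 push 18
augment #6: 5→0→2→1→6 push 1
augment #7: 5→0→2→7→6 push 1
augment #8: 5→0→3→4→6 push 11
augment #9: 5→0→2→1→7→6 push 4
max flow = 71; residual-reachable set from 5 gives S-side
cut edges (S→T): {(0,3), (0,6), (2,1), (2,6), (2,7), (5,3), (5,4)} total cap 71

Min-cut arcs: {(0,3), (0,6), (2,1), (2,6), (2,7), (5,3), (5,4)} (total capacity 71)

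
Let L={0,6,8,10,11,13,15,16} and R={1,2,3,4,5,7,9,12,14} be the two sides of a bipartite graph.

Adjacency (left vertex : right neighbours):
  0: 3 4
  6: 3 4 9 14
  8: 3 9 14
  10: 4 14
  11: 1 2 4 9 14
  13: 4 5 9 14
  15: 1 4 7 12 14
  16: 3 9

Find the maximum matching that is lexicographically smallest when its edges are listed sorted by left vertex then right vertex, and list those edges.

Lex-smallest maximum matching: {(0,3), (6,4), (8,9), (10,14), (11,1), (13,5), (15,7)}

|M| = 7 (so the lex-smallest maximum matching has 7 edges)
process left vertices in ascending order; for each, take the smallest-labelled available neighbour that still permits 7 edges overall, or leave it unmatched if none does
lex-smallest matching: {0-3, 6-4, 8-9, 10-14, 11-1, 13-5, 15-7}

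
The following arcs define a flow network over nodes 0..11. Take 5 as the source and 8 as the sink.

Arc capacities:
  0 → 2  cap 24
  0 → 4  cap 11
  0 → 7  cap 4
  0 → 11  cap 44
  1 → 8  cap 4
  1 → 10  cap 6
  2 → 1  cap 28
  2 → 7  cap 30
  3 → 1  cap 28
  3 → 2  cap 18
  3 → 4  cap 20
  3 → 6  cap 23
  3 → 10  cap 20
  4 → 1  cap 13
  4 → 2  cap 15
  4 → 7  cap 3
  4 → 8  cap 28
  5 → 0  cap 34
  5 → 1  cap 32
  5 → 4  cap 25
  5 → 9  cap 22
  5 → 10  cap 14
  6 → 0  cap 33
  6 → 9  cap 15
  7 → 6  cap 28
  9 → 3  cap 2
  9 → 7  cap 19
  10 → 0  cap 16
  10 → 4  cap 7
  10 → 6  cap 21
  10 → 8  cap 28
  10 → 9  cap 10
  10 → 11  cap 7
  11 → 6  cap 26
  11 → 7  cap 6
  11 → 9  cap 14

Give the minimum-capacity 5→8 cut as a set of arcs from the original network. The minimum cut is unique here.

Min-cut arcs: {(1,8), (1,10), (4,8), (5,10), (9,3)} (total capacity 54)

augment #1: 5→1→8 push 4
augment #2: 5→4→8 push 25
augment #3: 5→10→8 push 14
augment #4: 5→0→4→8 push 3
augment #5: 5→1→10→8 push 6
augment #6: 5→9→3→10→8 push 2
max flow = 54; residual-reachable set from 5 gives S-side
cut edges (S→T): {(1,8), (1,10), (4,8), (5,10), (9,3)} total cap 54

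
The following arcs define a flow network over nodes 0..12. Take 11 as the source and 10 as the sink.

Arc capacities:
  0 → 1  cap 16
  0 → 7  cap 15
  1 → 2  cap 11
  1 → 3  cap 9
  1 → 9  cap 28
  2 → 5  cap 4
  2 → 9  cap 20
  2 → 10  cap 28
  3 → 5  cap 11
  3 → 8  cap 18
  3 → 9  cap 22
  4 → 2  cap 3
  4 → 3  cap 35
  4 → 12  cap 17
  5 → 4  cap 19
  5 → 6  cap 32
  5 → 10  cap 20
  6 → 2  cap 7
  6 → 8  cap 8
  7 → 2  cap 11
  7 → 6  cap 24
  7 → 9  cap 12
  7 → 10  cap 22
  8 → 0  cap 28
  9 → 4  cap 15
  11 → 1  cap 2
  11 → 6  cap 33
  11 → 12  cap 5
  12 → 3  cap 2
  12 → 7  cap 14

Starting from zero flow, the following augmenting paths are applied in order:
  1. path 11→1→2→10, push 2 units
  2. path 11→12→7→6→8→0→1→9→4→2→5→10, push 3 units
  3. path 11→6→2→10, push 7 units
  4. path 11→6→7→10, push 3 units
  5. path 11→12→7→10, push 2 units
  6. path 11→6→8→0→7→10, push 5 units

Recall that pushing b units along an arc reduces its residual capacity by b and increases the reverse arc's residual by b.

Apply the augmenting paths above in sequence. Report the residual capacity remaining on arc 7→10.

after path 1 (11→1→2→10, push 2): res(7,10)=22
after path 2 (11→12→7→6→8→0→1→9→4→2→5→10, push 3): res(7,10)=22
after path 3 (11→6→2→10, push 7): res(7,10)=22
after path 4 (11→6→7→10, push 3): res(7,10)=19
after path 5 (11→12→7→10, push 2): res(7,10)=17
after path 6 (11→6→8→0→7→10, push 5): res(7,10)=12

Residual capacity of (7,10): 12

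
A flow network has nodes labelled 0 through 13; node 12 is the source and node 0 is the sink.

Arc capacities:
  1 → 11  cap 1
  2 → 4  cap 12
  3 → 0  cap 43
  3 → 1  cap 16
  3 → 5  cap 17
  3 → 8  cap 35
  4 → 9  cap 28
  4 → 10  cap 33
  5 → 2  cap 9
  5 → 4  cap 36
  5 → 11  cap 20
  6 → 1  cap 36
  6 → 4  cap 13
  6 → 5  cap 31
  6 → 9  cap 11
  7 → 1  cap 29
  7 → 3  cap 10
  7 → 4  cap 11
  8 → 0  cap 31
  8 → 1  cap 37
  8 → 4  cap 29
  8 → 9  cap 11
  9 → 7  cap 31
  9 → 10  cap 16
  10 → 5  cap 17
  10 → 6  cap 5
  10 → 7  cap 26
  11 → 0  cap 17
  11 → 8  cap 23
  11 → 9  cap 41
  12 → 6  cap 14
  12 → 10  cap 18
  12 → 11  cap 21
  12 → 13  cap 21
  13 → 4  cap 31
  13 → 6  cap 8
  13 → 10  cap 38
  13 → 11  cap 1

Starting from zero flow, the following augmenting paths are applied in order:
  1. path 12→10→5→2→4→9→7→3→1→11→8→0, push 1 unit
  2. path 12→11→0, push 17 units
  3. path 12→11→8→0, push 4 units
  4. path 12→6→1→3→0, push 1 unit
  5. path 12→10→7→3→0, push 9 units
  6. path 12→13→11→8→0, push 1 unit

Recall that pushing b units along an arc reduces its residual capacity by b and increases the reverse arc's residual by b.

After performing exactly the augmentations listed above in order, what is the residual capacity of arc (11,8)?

after path 1 (12→10→5→2→4→9→7→3→1→11→8→0, push 1): res(11,8)=22
after path 2 (12→11→0, push 17): res(11,8)=22
after path 3 (12→11→8→0, push 4): res(11,8)=18
after path 4 (12→6→1→3→0, push 1): res(11,8)=18
after path 5 (12→10→7→3→0, push 9): res(11,8)=18
after path 6 (12→13→11→8→0, push 1): res(11,8)=17

Residual capacity of (11,8): 17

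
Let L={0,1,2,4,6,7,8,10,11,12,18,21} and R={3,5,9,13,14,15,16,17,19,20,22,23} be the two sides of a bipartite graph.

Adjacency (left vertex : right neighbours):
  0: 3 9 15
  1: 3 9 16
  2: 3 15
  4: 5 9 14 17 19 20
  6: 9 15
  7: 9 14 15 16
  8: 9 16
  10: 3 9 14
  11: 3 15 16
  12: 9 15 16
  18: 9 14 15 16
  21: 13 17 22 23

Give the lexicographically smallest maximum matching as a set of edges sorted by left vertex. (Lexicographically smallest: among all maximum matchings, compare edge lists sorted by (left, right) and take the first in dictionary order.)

Lex-smallest maximum matching: {(0,3), (1,9), (2,15), (4,5), (7,14), (8,16), (21,13)}

|M| = 7 (so the lex-smallest maximum matching has 7 edges)
process left vertices in ascending order; for each, take the smallest-labelled available neighbour that still permits 7 edges overall, or leave it unmatched if none does
lex-smallest matching: {0-3, 1-9, 2-15, 4-5, 7-14, 8-16, 21-13}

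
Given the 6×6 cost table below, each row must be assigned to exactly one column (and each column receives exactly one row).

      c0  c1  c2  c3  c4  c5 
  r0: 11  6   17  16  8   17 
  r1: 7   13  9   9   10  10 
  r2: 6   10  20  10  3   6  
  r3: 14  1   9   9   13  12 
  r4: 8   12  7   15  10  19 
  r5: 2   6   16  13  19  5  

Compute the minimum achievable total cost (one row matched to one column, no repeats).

Minimum assignment cost: 33

optimal assignment: row0→col4 (cost 8), row1→col3 (cost 9), row2→col5 (cost 6), row3→col1 (cost 1), row4→col2 (cost 7), row5→col0 (cost 2)
total = 8 + 9 + 6 + 1 + 7 + 2 = 33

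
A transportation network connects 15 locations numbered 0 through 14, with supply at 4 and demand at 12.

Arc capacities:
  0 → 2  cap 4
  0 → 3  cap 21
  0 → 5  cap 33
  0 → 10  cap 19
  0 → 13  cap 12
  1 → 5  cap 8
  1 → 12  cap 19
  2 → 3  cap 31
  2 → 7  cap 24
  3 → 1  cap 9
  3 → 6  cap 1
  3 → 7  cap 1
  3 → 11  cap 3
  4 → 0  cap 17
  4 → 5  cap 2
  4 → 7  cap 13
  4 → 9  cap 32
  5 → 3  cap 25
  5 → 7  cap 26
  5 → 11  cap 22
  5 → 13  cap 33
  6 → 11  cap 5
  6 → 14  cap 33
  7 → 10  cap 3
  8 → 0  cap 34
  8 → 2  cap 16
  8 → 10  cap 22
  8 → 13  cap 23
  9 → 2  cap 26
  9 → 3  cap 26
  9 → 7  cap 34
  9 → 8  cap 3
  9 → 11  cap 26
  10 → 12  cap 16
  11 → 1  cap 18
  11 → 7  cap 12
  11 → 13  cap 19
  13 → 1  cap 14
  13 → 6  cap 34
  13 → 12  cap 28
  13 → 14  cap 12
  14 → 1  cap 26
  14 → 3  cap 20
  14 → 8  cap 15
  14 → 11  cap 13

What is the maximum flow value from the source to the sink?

augment #1: 4→0→10→12 bottleneck 16, total now 16
augment #2: 4→0→13→12 bottleneck 1, total now 17
augment #3: 4→5→13→12 bottleneck 2, total now 19
augment #4: 4→9→3→1→12 bottleneck 9, total now 28
augment #5: 4→9→8→13→12 bottleneck 3, total now 31
augment #6: 4→9→11→1→12 bottleneck 10, total now 41
augment #7: 4→9→11→13→12 bottleneck 10, total now 51
augment #8: 4→7→10→0→13→12 bottleneck 3, total now 54

Maximum flow value: 54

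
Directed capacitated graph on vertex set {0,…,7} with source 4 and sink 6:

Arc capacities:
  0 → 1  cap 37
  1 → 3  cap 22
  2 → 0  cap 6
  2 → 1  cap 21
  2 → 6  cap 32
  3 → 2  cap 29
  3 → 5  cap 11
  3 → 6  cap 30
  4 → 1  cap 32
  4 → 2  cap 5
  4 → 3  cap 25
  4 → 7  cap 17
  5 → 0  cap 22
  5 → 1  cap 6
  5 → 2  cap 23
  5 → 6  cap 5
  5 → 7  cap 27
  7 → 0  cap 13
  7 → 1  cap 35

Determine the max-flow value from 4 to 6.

augment #1: 4→2→6 bottleneck 5, total now 5
augment #2: 4→3→6 bottleneck 25, total now 30
augment #3: 4→1→3→6 bottleneck 5, total now 35
augment #4: 4→1→3→2→6 bottleneck 17, total now 52

Maximum flow value: 52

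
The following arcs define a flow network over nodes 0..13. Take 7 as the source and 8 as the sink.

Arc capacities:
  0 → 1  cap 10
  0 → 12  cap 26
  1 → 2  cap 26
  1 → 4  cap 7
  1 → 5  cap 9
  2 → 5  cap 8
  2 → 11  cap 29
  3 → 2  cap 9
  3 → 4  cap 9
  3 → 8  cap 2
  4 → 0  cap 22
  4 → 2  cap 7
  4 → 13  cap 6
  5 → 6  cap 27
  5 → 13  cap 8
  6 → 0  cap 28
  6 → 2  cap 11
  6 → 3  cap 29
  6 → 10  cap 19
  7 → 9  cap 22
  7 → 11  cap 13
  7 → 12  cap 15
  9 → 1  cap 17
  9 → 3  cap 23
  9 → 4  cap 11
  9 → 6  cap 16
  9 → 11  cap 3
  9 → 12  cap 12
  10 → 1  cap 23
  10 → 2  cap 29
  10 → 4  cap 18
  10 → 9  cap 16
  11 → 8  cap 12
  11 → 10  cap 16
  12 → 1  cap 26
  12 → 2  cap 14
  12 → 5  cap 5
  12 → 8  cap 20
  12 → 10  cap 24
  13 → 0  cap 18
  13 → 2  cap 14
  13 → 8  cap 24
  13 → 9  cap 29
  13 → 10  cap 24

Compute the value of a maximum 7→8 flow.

Maximum flow value: 48

augment #1: 7→11→8 bottleneck 12, total now 12
augment #2: 7→12→8 bottleneck 15, total now 27
augment #3: 7→9→3→8 bottleneck 2, total now 29
augment #4: 7→9→12→8 bottleneck 5, total now 34
augment #5: 7→9→4→13→8 bottleneck 6, total now 40
augment #6: 7→9→1→5→13→8 bottleneck 8, total now 48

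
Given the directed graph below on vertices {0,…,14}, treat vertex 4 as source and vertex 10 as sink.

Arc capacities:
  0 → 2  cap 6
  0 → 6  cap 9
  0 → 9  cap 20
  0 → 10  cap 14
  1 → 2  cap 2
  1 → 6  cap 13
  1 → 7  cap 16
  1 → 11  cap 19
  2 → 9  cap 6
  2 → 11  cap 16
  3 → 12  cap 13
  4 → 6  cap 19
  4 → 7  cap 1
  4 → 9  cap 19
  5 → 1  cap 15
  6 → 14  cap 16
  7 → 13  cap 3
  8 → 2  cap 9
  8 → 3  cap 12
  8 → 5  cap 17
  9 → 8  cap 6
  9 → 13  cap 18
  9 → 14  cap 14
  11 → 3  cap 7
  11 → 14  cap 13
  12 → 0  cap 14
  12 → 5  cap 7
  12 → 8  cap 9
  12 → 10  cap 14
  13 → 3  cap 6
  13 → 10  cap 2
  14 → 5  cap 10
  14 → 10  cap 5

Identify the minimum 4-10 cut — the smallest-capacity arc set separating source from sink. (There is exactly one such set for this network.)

augment #1: 4→6→14→10 push 5
augment #2: 4→7→13→10 push 1
augment #3: 4→9→13→10 push 1
augment #4: 4→9→8→3→12→10 push 6
augment #5: 4→9→13→3→12→10 push 6
augment #6: 4→6→14→5→1→11→3→12→10 push 1
max flow = 20; residual-reachable set from 4 gives S-side
cut edges (S→T): {(3,12), (13,10), (14,10)} total cap 20

Min-cut arcs: {(3,12), (13,10), (14,10)} (total capacity 20)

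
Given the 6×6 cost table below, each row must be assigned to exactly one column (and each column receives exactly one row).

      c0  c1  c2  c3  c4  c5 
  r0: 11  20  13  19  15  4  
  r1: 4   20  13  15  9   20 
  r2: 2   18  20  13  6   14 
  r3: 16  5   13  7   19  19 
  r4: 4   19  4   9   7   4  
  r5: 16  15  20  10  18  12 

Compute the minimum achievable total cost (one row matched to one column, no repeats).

Minimum assignment cost: 33

optimal assignment: row0→col5 (cost 4), row1→col0 (cost 4), row2→col4 (cost 6), row3→col1 (cost 5), row4→col2 (cost 4), row5→col3 (cost 10)
total = 4 + 4 + 6 + 5 + 4 + 10 = 33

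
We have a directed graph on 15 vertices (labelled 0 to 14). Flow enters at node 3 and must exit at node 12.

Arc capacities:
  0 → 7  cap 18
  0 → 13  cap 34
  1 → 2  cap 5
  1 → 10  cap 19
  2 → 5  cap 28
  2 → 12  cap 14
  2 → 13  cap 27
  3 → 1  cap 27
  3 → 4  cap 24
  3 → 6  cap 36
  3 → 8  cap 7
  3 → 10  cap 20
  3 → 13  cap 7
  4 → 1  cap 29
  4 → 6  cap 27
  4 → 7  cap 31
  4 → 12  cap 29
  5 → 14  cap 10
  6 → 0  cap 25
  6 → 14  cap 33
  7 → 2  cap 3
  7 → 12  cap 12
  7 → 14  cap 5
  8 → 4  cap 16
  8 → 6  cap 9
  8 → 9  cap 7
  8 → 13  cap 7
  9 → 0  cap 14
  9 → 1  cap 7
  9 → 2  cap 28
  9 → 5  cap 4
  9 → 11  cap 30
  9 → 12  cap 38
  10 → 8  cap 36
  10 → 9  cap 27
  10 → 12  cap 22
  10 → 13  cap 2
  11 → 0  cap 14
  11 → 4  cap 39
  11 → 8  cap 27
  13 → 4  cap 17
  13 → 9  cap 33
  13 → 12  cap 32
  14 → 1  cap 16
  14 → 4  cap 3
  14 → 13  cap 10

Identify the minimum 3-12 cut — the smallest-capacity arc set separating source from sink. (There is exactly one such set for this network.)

augment #1: 3→4→12 push 24
augment #2: 3→10→12 push 20
augment #3: 3→13→12 push 7
augment #4: 3→1→2→12 push 5
augment #5: 3→1→10→12 push 2
augment #6: 3→8→4→12 push 5
augment #7: 3→8→9→12 push 2
augment #8: 3→1→10→9→12 push 17
augment #9: 3→6→0→7→12 push 12
augment #10: 3→6→0→13→12 push 13
augment #11: 3→6→14→13→12 push 10
augment #12: 3→6→14→4→7→2→12 push 1
max flow = 118; residual-reachable set from 3 gives S-side
cut edges (S→T): {(1,2), (1,10), (3,4), (3,6), (3,8), (3,10), (3,13)} total cap 118

Min-cut arcs: {(1,2), (1,10), (3,4), (3,6), (3,8), (3,10), (3,13)} (total capacity 118)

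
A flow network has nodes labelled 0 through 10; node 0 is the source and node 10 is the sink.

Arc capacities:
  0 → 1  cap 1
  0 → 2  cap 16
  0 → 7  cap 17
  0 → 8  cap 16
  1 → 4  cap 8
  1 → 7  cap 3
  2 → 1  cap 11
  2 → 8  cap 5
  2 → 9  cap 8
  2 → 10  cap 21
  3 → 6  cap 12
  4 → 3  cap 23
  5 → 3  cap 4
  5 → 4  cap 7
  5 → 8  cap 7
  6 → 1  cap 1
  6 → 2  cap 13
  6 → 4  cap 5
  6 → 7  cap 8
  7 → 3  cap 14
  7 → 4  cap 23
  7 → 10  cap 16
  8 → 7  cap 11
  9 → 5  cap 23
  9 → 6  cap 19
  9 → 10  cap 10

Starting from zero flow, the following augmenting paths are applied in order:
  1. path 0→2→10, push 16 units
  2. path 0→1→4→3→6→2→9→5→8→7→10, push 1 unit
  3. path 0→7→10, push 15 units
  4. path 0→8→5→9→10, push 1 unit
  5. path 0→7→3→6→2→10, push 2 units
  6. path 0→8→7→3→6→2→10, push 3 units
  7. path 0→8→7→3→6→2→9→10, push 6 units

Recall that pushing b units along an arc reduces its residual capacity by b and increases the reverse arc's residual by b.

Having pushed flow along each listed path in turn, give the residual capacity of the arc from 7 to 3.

Residual capacity of (7,3): 3

after path 1 (0→2→10, push 16): res(7,3)=14
after path 2 (0→1→4→3→6→2→9→5→8→7→10, push 1): res(7,3)=14
after path 3 (0→7→10, push 15): res(7,3)=14
after path 4 (0→8→5→9→10, push 1): res(7,3)=14
after path 5 (0→7→3→6→2→10, push 2): res(7,3)=12
after path 6 (0→8→7→3→6→2→10, push 3): res(7,3)=9
after path 7 (0→8→7→3→6→2→9→10, push 6): res(7,3)=3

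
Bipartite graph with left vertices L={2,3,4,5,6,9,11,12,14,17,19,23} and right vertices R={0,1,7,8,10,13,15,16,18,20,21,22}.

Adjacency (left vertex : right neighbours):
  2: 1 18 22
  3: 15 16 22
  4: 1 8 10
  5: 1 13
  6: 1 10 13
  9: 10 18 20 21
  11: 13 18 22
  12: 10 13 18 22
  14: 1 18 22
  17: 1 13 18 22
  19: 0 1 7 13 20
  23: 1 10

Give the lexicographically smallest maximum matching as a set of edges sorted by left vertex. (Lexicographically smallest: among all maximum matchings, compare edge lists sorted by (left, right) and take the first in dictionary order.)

Lex-smallest maximum matching: {(2,1), (3,15), (4,8), (5,13), (6,10), (9,20), (11,18), (12,22), (19,0)}

|M| = 9 (so the lex-smallest maximum matching has 9 edges)
process left vertices in ascending order; for each, take the smallest-labelled available neighbour that still permits 9 edges overall, or leave it unmatched if none does
lex-smallest matching: {2-1, 3-15, 4-8, 5-13, 6-10, 9-20, 11-18, 12-22, 19-0}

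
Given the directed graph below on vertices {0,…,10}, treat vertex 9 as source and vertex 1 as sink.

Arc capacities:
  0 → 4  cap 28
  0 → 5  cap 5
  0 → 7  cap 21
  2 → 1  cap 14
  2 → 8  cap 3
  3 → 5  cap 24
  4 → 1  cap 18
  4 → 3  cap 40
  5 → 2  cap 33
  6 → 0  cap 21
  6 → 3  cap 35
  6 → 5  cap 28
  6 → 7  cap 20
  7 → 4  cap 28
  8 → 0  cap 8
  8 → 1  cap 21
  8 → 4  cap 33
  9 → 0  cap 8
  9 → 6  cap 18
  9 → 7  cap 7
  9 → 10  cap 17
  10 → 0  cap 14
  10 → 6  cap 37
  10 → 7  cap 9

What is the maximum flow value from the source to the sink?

augment #1: 9→0→4→1 bottleneck 8, total now 8
augment #2: 9→7→4→1 bottleneck 7, total now 15
augment #3: 9→6→0→4→1 bottleneck 3, total now 18
augment #4: 9→6→5→2→1 bottleneck 14, total now 32
augment #5: 9→6→5→2→8→1 bottleneck 1, total now 33
augment #6: 9→10→0→5→2→8→1 bottleneck 2, total now 35

Maximum flow value: 35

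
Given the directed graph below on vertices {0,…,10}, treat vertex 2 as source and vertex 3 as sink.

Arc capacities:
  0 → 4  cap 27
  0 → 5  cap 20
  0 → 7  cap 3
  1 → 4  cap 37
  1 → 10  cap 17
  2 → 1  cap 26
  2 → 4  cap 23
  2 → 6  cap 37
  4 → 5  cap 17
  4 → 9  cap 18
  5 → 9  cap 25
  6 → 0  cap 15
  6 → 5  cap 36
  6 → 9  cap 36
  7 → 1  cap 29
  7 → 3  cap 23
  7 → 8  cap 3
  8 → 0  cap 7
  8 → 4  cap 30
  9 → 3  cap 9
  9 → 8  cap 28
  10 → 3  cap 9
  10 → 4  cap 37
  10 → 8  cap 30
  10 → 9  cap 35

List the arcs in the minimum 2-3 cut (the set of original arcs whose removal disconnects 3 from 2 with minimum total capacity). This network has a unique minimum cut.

augment #1: 2→1→10→3 push 9
augment #2: 2→4→9→3 push 9
augment #3: 2→6→0→7→3 push 3
max flow = 21; residual-reachable set from 2 gives S-side
cut edges (S→T): {(0,7), (9,3), (10,3)} total cap 21

Min-cut arcs: {(0,7), (9,3), (10,3)} (total capacity 21)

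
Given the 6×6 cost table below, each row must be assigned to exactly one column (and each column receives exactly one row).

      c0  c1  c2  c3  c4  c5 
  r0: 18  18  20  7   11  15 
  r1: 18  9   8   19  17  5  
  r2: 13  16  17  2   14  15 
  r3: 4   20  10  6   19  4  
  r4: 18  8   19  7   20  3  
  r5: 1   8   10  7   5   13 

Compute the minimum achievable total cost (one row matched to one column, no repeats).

optimal assignment: row0→col4 (cost 11), row1→col2 (cost 8), row2→col3 (cost 2), row3→col5 (cost 4), row4→col1 (cost 8), row5→col0 (cost 1)
total = 11 + 8 + 2 + 4 + 8 + 1 = 34

Minimum assignment cost: 34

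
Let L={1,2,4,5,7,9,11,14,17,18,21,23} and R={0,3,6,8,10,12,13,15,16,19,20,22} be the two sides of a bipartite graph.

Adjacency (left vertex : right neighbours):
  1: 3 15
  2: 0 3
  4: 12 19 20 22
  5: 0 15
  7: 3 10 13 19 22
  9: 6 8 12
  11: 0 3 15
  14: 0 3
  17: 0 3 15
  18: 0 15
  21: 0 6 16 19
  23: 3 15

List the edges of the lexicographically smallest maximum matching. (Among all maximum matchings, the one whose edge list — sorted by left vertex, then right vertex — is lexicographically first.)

|M| = 7 (so the lex-smallest maximum matching has 7 edges)
process left vertices in ascending order; for each, take the smallest-labelled available neighbour that still permits 7 edges overall, or leave it unmatched if none does
lex-smallest matching: {1-3, 2-0, 4-12, 5-15, 7-10, 9-6, 21-16}

Lex-smallest maximum matching: {(1,3), (2,0), (4,12), (5,15), (7,10), (9,6), (21,16)}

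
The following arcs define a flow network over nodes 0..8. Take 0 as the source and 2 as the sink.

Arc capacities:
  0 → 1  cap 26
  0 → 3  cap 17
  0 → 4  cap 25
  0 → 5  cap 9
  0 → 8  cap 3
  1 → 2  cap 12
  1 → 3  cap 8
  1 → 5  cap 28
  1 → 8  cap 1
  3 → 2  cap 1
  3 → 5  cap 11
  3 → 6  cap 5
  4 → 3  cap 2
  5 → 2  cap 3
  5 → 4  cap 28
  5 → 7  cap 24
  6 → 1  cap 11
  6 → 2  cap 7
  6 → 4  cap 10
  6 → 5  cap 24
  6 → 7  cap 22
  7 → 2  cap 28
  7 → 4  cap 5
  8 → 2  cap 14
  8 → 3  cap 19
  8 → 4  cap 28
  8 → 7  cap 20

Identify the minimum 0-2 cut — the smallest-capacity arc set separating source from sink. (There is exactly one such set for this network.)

augment #1: 0→1→2 push 12
augment #2: 0→3→2 push 1
augment #3: 0→5→2 push 3
augment #4: 0→8→2 push 3
augment #5: 0→1→8→2 push 1
augment #6: 0→3→6→2 push 5
augment #7: 0→5→7→2 push 6
augment #8: 0→1→5→7→2 push 13
augment #9: 0→3→5→7→2 push 5
max flow = 49; residual-reachable set from 0 gives S-side
cut edges (S→T): {(0,8), (1,2), (1,8), (3,2), (3,6), (5,2), (5,7)} total cap 49

Min-cut arcs: {(0,8), (1,2), (1,8), (3,2), (3,6), (5,2), (5,7)} (total capacity 49)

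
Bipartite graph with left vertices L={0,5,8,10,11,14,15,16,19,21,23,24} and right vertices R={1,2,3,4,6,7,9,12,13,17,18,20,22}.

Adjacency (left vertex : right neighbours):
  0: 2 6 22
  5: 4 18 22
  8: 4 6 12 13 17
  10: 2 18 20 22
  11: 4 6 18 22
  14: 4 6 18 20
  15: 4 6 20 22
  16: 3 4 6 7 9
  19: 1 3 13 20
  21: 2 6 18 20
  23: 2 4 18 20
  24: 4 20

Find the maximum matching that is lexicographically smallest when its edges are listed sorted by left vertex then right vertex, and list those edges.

Lex-smallest maximum matching: {(0,2), (5,4), (8,12), (10,18), (11,6), (14,20), (15,22), (16,3), (19,1)}

|M| = 9 (so the lex-smallest maximum matching has 9 edges)
process left vertices in ascending order; for each, take the smallest-labelled available neighbour that still permits 9 edges overall, or leave it unmatched if none does
lex-smallest matching: {0-2, 5-4, 8-12, 10-18, 11-6, 14-20, 15-22, 16-3, 19-1}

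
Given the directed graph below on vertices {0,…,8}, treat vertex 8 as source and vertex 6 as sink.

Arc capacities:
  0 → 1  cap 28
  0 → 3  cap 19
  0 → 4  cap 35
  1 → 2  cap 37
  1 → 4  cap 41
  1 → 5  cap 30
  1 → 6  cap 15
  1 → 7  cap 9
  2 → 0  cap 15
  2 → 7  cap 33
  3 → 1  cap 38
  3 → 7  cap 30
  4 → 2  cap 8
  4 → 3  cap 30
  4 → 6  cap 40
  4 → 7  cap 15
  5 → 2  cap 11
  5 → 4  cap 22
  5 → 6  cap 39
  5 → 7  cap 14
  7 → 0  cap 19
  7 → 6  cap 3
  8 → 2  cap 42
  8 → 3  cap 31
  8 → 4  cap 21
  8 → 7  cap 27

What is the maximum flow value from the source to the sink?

augment #1: 8→4→6 bottleneck 21, total now 21
augment #2: 8→7→6 bottleneck 3, total now 24
augment #3: 8→3→1→6 bottleneck 15, total now 39
augment #4: 8→2→0→4→6 bottleneck 15, total now 54
augment #5: 8→3→1→4→6 bottleneck 4, total now 58
augment #6: 8→3→1→5→6 bottleneck 12, total now 70
augment #7: 8→7→0→1→5→6 bottleneck 18, total now 88

Maximum flow value: 88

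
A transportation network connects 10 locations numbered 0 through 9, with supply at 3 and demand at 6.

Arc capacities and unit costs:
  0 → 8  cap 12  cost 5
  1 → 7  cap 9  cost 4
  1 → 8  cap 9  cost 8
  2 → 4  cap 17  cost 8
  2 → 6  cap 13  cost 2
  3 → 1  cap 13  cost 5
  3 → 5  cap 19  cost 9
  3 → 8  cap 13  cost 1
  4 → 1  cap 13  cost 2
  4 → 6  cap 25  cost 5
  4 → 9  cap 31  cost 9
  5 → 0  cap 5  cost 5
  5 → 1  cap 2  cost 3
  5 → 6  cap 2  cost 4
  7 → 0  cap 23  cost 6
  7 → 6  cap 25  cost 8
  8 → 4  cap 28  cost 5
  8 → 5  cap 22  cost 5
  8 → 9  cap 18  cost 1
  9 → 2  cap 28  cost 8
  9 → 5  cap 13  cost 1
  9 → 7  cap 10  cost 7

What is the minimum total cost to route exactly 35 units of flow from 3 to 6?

Minimum cost for 35 units: 619

shortest-cost path #1: 3→8→9→5→6 push 2 @ unit cost 7 (adds 14)
shortest-cost path #2: 3→8→4→6 push 11 @ unit cost 11 (adds 121)
shortest-cost path #3: 3→1→7→6 push 9 @ unit cost 17 (adds 153)
shortest-cost path #4: 3→5→9→8→4→6 push 2 @ unit cost 17 (adds 34)
shortest-cost path #5: 3→1→8→4→6 push 4 @ unit cost 23 (adds 92)
shortest-cost path #6: 3→5→0→8→4→6 push 5 @ unit cost 29 (adds 145)
shortest-cost path #7: 3→5→1→8→4→6 push 2 @ unit cost 30 (adds 60)
total cost = 619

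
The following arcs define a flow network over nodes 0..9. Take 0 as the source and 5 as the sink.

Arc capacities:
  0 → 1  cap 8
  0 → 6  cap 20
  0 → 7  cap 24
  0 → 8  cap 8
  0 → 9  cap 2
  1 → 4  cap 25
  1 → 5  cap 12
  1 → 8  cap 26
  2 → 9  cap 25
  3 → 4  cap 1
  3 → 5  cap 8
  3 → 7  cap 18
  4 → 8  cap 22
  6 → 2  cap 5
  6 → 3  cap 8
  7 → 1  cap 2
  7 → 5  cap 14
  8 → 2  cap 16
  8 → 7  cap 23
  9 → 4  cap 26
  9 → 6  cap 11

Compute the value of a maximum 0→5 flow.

Maximum flow value: 32

augment #1: 0→1→5 bottleneck 8, total now 8
augment #2: 0→7→5 bottleneck 14, total now 22
augment #3: 0→6→3→5 bottleneck 8, total now 30
augment #4: 0→7→1→5 bottleneck 2, total now 32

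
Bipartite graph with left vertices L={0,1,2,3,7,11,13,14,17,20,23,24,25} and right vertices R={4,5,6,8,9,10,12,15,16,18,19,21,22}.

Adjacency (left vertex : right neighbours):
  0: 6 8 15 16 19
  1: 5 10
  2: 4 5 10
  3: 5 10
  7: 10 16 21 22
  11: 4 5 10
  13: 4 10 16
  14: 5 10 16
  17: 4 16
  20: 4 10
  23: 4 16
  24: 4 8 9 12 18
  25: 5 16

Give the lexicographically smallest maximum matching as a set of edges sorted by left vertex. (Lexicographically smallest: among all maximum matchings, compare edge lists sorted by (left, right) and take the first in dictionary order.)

Lex-smallest maximum matching: {(0,6), (1,5), (2,4), (3,10), (7,21), (13,16), (24,8)}

|M| = 7 (so the lex-smallest maximum matching has 7 edges)
process left vertices in ascending order; for each, take the smallest-labelled available neighbour that still permits 7 edges overall, or leave it unmatched if none does
lex-smallest matching: {0-6, 1-5, 2-4, 3-10, 7-21, 13-16, 24-8}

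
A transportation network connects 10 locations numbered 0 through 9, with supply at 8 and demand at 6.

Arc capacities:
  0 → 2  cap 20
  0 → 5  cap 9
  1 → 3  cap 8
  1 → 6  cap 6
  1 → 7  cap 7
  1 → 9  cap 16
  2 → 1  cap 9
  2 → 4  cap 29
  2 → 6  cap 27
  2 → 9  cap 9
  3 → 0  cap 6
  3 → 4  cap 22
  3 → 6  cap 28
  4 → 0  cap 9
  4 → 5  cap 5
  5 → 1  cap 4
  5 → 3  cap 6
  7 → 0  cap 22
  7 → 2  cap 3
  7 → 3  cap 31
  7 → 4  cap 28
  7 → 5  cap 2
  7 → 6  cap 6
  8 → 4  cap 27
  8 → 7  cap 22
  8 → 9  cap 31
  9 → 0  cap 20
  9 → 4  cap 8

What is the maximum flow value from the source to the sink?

augment #1: 8→7→6 bottleneck 6, total now 6
augment #2: 8→7→2→6 bottleneck 3, total now 9
augment #3: 8→7→3→6 bottleneck 13, total now 22
augment #4: 8→4→0→2→6 bottleneck 9, total now 31
augment #5: 8→4→5→1→6 bottleneck 4, total now 35
augment #6: 8→4→5→3→6 bottleneck 1, total now 36
augment #7: 8→9→0→2→6 bottleneck 11, total now 47
augment #8: 8→9→0→5→3→6 bottleneck 5, total now 52

Maximum flow value: 52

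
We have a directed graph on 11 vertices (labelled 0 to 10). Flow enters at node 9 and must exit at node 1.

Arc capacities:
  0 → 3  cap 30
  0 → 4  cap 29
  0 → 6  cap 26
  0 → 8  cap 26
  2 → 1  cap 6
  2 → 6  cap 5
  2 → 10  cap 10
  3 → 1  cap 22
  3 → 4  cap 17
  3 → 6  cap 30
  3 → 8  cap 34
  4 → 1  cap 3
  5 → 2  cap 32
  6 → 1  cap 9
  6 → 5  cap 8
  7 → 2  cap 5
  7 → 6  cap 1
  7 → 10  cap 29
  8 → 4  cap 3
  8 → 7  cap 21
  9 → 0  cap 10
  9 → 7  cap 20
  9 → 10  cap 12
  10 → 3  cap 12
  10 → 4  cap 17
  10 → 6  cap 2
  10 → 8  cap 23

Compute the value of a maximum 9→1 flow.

Maximum flow value: 33

augment #1: 9→0→3→1 bottleneck 10, total now 10
augment #2: 9→7→2→1 bottleneck 5, total now 15
augment #3: 9→7→6→1 bottleneck 1, total now 16
augment #4: 9→10→3→1 bottleneck 12, total now 28
augment #5: 9→7→10→4→1 bottleneck 3, total now 31
augment #6: 9→7→10→6→1 bottleneck 2, total now 33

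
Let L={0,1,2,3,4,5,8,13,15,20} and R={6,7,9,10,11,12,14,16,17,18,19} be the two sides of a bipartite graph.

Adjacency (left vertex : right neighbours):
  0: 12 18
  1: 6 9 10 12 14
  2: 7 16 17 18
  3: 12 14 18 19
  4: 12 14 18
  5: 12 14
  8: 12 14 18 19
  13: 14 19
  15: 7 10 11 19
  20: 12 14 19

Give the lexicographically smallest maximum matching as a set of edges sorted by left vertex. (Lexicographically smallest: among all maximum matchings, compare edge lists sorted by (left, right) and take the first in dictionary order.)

|M| = 7 (so the lex-smallest maximum matching has 7 edges)
process left vertices in ascending order; for each, take the smallest-labelled available neighbour that still permits 7 edges overall, or leave it unmatched if none does
lex-smallest matching: {0-12, 1-6, 2-7, 3-14, 4-18, 8-19, 15-10}

Lex-smallest maximum matching: {(0,12), (1,6), (2,7), (3,14), (4,18), (8,19), (15,10)}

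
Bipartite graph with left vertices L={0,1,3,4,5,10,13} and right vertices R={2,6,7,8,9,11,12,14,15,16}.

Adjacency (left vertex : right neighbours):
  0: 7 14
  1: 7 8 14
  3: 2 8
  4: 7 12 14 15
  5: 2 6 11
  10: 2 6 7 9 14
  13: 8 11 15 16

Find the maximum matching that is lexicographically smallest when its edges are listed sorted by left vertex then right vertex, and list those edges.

|M| = 7 (so the lex-smallest maximum matching has 7 edges)
process left vertices in ascending order; for each, take the smallest-labelled available neighbour that still permits 7 edges overall, or leave it unmatched if none does
lex-smallest matching: {0-7, 1-8, 3-2, 4-12, 5-6, 10-9, 13-11}

Lex-smallest maximum matching: {(0,7), (1,8), (3,2), (4,12), (5,6), (10,9), (13,11)}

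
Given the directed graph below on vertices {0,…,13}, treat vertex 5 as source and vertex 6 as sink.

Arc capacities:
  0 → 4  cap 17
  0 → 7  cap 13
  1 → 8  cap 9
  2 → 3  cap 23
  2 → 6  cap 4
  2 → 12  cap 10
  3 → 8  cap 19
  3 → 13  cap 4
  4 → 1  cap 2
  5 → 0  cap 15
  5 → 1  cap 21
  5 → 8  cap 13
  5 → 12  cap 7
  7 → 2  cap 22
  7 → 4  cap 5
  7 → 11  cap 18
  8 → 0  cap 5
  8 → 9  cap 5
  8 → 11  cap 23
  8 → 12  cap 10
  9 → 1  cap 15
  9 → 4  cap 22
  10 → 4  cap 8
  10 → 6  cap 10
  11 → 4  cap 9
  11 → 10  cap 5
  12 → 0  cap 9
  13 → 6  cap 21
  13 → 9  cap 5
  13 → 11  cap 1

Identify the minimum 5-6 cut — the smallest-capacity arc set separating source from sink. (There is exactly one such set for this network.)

augment #1: 5→0→7→2→6 push 4
augment #2: 5→8→11→10→6 push 5
augment #3: 5→0→7→2→3→13→6 push 4
max flow = 13; residual-reachable set from 5 gives S-side
cut edges (S→T): {(2,6), (3,13), (11,10)} total cap 13

Min-cut arcs: {(2,6), (3,13), (11,10)} (total capacity 13)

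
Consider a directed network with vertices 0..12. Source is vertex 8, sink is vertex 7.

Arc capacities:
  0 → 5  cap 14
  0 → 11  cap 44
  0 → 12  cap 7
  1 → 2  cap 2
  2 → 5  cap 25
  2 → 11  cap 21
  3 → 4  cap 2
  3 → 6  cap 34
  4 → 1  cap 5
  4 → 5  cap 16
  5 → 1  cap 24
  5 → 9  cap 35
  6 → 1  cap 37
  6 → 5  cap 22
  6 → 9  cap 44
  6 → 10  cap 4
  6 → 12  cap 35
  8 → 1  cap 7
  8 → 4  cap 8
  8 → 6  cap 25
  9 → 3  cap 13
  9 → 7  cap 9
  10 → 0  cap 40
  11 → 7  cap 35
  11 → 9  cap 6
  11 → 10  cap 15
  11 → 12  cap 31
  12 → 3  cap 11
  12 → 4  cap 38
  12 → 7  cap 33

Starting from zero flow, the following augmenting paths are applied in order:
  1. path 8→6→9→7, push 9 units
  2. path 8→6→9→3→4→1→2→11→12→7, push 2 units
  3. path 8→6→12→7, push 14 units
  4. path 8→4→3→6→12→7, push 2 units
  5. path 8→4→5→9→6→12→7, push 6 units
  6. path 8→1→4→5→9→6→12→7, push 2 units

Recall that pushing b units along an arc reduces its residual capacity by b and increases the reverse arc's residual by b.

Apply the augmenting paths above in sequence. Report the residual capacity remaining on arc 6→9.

Residual capacity of (6,9): 41

after path 1 (8→6→9→7, push 9): res(6,9)=35
after path 2 (8→6→9→3→4→1→2→11→12→7, push 2): res(6,9)=33
after path 3 (8→6→12→7, push 14): res(6,9)=33
after path 4 (8→4→3→6→12→7, push 2): res(6,9)=33
after path 5 (8→4→5→9→6→12→7, push 6): res(6,9)=39
after path 6 (8→1→4→5→9→6→12→7, push 2): res(6,9)=41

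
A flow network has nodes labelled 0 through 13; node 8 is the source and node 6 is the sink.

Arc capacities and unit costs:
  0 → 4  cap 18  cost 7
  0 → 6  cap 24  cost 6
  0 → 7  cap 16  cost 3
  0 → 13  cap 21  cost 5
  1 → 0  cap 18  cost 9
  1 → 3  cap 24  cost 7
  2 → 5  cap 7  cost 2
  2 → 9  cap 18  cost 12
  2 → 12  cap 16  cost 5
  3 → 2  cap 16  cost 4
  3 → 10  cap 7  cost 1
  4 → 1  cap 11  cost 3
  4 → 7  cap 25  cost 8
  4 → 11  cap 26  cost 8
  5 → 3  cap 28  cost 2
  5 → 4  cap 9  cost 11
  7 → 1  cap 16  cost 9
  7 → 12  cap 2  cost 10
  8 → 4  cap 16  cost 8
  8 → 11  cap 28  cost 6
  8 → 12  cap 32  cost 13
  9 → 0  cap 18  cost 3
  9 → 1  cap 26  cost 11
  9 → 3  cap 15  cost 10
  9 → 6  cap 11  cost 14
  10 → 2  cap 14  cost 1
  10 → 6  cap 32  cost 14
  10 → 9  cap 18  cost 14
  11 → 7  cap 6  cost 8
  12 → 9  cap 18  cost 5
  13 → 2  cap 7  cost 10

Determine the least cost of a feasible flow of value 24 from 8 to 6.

Minimum cost for 24 units: 637

shortest-cost path #1: 8→4→1→0→6 push 11 @ unit cost 26 (adds 286)
shortest-cost path #2: 8→12→9→0→6 push 13 @ unit cost 27 (adds 351)
total cost = 637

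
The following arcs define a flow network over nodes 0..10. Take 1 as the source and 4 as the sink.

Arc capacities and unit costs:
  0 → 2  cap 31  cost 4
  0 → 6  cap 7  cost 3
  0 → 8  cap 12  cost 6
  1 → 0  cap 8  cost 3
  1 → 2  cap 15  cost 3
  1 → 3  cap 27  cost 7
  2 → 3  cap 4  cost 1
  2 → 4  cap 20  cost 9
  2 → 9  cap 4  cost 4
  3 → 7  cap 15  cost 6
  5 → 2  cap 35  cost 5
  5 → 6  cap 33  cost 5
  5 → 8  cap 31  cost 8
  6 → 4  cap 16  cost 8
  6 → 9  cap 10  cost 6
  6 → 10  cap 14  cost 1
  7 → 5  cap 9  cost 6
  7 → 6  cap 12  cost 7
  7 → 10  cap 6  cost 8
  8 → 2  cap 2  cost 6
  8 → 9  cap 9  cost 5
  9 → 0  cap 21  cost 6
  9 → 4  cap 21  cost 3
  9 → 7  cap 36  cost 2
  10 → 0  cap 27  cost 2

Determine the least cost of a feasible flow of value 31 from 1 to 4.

shortest-cost path #1: 1→2→9→4 push 4 @ unit cost 10 (adds 40)
shortest-cost path #2: 1→2→4 push 11 @ unit cost 12 (adds 132)
shortest-cost path #3: 1→0→6→4 push 7 @ unit cost 14 (adds 98)
shortest-cost path #4: 1→0→2→4 push 1 @ unit cost 16 (adds 16)
shortest-cost path #5: 1→3→7→6→4 push 8 @ unit cost 28 (adds 224)
total cost = 510

Minimum cost for 31 units: 510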